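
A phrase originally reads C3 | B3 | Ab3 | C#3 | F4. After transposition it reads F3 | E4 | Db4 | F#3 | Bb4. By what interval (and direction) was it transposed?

up a perfect fourth

From C3 to F3 is 4 letter names — a fourth of some quality.
C3 to F3 is 5 semitones, which makes it a perfect fourth; the second version is higher, so the direction is up.
Checking another pair — F4 → Bb4 — gives the same interval.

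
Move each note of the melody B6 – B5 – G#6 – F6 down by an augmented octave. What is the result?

An augmented octave down from B6 gives Bb5.
B5: an octave down reaches B, and 13 semitones makes it Bb4.
An augmented octave down from G#6 gives G5.
An augmented octave down from F6 gives Fb5.

Bb5 Bb4 G5 Fb5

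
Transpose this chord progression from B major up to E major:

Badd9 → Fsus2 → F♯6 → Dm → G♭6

B major up to E major is a perfect fourth; each chord root moves by that interval while the quality stays the same.
Badd9: root B up a perfect fourth → E, giving Eadd9.
Fsus2: root F up a perfect fourth → Bb, giving Bbsus2.
F♯6: root F♯ up a perfect fourth → B, giving B6.
Dm: root D up a perfect fourth → G, giving Gm.
G♭6: root G♭ up a perfect fourth → Cb, giving Cb6.

Eadd9 Bbsus2 B6 Gm Cb6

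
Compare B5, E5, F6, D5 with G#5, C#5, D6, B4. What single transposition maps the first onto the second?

Take the first pair: B5 → G#5. B to G spans 3 letter names, so the interval is some kind of third.
G#5 to B5 is 3 semitones, which makes it a minor third; the second version is lower, so the direction is down.
Checking another pair — D5 → B4 — gives the same interval.

down a minor third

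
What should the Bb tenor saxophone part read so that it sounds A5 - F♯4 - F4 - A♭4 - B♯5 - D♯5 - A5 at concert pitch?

Written C4 sounds as Bb2 on the Bb tenor saxophone, so concert pitches are written a major ninth up.
A5 to B6
F#4 to G#5
F4 to G5
Ab4 to Bb5
B#5 to C##7
D#5 to E#6
A5 to B6

B6 G#5 G5 Bb5 C##7 E#6 B6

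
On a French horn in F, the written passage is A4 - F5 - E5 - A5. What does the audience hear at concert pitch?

Written C4 on the French horn in F sounds as F3, a perfect fifth lower; apply that shift to every note.
A4 -> D4
F5 -> Bb4
E5 -> A4
A5 -> D5

D4 Bb4 A4 D5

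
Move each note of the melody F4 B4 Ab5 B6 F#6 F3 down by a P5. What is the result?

Bb3 E4 Db5 E6 B5 Bb2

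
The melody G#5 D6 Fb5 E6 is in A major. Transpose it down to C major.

B4 F5 Abb4 G5

A major to C major down is a major sixth, so every note moves down by that interval.
G#5 -> B4
D6 -> F5
Fb5 -> Abb4
E6 -> G5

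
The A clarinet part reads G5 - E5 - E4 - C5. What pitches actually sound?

Written C4 on the A clarinet sounds as A3, a minor third lower; apply that shift to every note.
G5 becomes E5
E5 becomes C#5
E4 becomes C#4
C5 becomes A4

E5 C#5 C#4 A4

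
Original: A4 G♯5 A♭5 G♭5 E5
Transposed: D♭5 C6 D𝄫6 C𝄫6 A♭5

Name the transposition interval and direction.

Take the first pair: A4 → Db5. A to D spans 4 letter names, so the interval is some kind of fourth.
A4 to Db5 is 4 semitones, which makes it a diminished fourth; the second version is higher, so the direction is up.
Checking another pair — E5 → Ab5 — gives the same interval.

up a diminished fourth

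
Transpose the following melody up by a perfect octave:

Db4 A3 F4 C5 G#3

Db5 A4 F5 C6 G#4

Db4 gives Db5
A3 gives A4
F4 gives F5
C5 gives C6
G#3 gives G#4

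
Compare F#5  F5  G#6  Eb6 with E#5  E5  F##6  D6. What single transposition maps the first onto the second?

down a minor second

From F#5 to E#5 is 2 letter names — a second of some quality.
E#5 to F#5 is 1 semitone, which makes it a minor second; the second version is lower, so the direction is down.
Checking another pair — Eb6 → D6 — gives the same interval.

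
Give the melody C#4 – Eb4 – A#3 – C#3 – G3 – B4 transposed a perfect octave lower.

C#4 → C#3
Eb4 → Eb3
A#3 → A#2
C#3 → C#2
G3 → G2
B4 → B3

C#3 Eb3 A#2 C#2 G2 B3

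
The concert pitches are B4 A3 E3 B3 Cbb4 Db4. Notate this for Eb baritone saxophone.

G#6 F#5 C#5 G#5 Abb5 Bb5

The Eb baritone saxophone sounds a major thirteenth below written, so the written part must be a major thirteenth above concert — transpose each note up.
B4 → G#6
A3 → F#5
E3 → C#5
B3 → G#5
Cbb4 → Abb5
Db4 → Bb5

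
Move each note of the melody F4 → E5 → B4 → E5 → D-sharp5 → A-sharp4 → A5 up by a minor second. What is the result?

F4 -> Gb4
E5 -> F5
B4 -> C5
E5 -> F5
D#5 -> E5
A#4 -> B4
A5 -> Bb5

Gb4 F5 C5 F5 E5 B4 Bb5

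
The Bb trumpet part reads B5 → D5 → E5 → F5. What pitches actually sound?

A5 C5 D5 Eb5

The Bb trumpet sounds a major second below written, so transpose each written note down a major second.
B5 to A5
D5 to C5
E5 to D5
F5 to Eb5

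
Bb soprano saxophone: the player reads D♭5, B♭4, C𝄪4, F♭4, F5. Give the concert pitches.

The Bb soprano saxophone sounds a major second below written, so transpose each written note down a major second.
Db5 becomes Cb5
Bb4 becomes Ab4
C##4 becomes B#3
Fb4 becomes Ebb4
F5 becomes Eb5

Cb5 Ab4 B#3 Ebb4 Eb5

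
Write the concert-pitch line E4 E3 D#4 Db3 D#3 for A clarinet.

G4 G3 F#4 Fb3 F#3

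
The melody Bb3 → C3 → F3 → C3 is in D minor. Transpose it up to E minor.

C4 D3 G3 D3

From D up to E is a major second; apply that to each pitch.
Bb3 to C4
C3 to D3
F3 to G3
C3 to D3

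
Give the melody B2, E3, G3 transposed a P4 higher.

E3 A3 C4

A perfect fourth up from B2 gives E3.
E3: a fourth up reaches A, and 5 semitones makes it A3.
G3 up a perfect fourth is C4.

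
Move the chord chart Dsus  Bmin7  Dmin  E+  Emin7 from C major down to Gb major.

C major down to Gb major is an augmented fourth; each chord root moves by that interval while the quality stays the same.
Dsus: root D down an augmented fourth → Ab, giving Absus.
Bmin7: root B down an augmented fourth → F, giving Fmin7.
Dmin: root D down an augmented fourth → Ab, giving Abmin.
E+: root E down an augmented fourth → Bb, giving Bb+.
Emin7: root E down an augmented fourth → Bb, giving Bbmin7.

Absus Fmin7 Abmin Bb+ Bbmin7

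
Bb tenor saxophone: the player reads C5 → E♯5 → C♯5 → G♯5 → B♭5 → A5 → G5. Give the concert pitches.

Written C4 on the Bb tenor saxophone sounds as Bb2, a major ninth lower; apply that shift to every note.
C5 gives Bb3
E#5 gives D#4
C#5 gives B3
G#5 gives F#4
Bb5 gives Ab4
A5 gives G4
G5 gives F4

Bb3 D#4 B3 F#4 Ab4 G4 F4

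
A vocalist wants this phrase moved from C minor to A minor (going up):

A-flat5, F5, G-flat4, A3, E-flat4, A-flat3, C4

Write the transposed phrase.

C minor to A minor up is a major sixth, so every note moves up by that interval.
Ab5 -> F6
F5 -> D6
Gb4 -> Eb5
A3 -> F#4
Eb4 -> C5
Ab3 -> F4
C4 -> A4

F6 D6 Eb5 F#4 C5 F4 A4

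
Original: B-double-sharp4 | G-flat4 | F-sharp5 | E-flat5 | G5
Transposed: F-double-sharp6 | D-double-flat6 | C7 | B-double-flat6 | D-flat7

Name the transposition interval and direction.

From B##4 to F##6 is 12 letter names — a twelfth of some quality.
B##4 to F##6 is 18 semitones, which makes it a diminished twelfth; the second version is higher, so the direction is up.
Checking another pair — G5 → Db7 — gives the same interval.

up a diminished twelfth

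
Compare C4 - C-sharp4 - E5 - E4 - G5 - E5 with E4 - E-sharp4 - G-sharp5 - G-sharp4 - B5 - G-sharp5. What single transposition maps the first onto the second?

up a major third

Take the first pair: C4 → E4. C to E spans 3 letter names, so the interval is some kind of third.
C4 to E4 is 4 semitones, which makes it a major third; the second version is higher, so the direction is up.
Checking another pair — E5 → G#5 — gives the same interval.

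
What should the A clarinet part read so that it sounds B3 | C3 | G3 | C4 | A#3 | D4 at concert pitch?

The A clarinet sounds a minor third below written, so the written part must be a minor third above concert — transpose each note up.
B3 becomes D4
C3 becomes Eb3
G3 becomes Bb3
C4 becomes Eb4
A#3 becomes C#4
D4 becomes F4

D4 Eb3 Bb3 Eb4 C#4 F4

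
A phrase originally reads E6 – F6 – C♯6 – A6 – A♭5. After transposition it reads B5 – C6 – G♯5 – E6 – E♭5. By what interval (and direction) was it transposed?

Take the first pair: E6 → B5. E to B spans 4 letter names, so the interval is some kind of fourth.
B5 to E6 is 5 semitones, which makes it a perfect fourth; the second version is lower, so the direction is down.
Checking another pair — Ab5 → Eb5 — gives the same interval.

down a perfect fourth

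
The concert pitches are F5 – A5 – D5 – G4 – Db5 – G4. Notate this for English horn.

C6 E6 A5 D5 Ab5 D5

Written C4 sounds as F3 on the English horn, so concert pitches are written a perfect fifth up.
F5 → C6
A5 → E6
D5 → A5
G4 → D5
Db5 → Ab5
G4 → D5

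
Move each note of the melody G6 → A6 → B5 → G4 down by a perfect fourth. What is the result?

D6 E6 F#5 D4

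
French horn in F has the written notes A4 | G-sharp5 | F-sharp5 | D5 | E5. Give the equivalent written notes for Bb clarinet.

First find concert pitch: the French horn in F sounds a perfect fifth below written, so A4 G-sharp5 F-sharp5 D5 E5 sounds D4 C#5 B4 G4 A4.
Then write for Bb clarinet: it sounds a major second below written, so the part must be a major second above concert.
D4 → E4
C#5 → D#5
B4 → C#5
G4 → A4
A4 → B4

E4 D#5 C#5 A4 B4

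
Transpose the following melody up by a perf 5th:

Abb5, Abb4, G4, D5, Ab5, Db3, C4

Ebb6 Ebb5 D5 A5 Eb6 Ab3 G4

Abb5 → Ebb6
Abb4 → Ebb5
G4 → D5
D5 → A5
Ab5 → Eb6
Db3 → Ab3
C4 → G4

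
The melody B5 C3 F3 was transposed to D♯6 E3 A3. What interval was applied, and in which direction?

up a major third

From B5 to D#6 is 3 letter names — a third of some quality.
B5 to D#6 is 4 semitones, which makes it a major third; the second version is higher, so the direction is up.
Checking another pair — F3 → A3 — gives the same interval.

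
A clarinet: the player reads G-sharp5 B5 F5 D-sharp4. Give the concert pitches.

E#5 G#5 D5 B#3

Written C4 on the A clarinet sounds as A3, a minor third lower; apply that shift to every note.
G#5 to E#5
B5 to G#5
F5 to D5
D#4 to B#3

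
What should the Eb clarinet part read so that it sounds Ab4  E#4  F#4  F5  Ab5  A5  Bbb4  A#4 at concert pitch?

F4 C##4 D#4 D5 F5 F#5 Gb4 F##4

Written C4 sounds as Eb4 on the Eb clarinet, so concert pitches are written a minor third down.
Ab4 gives F4
E#4 gives C##4
F#4 gives D#4
F5 gives D5
Ab5 gives F5
A5 gives F#5
Bbb4 gives Gb4
A#4 gives F##4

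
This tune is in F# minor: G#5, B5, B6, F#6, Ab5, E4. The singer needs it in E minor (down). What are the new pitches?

From F# down to E is a major second; apply that to each pitch.
G#5 -> F#5
B5 -> A5
B6 -> A6
F#6 -> E6
Ab5 -> Gb5
E4 -> D4

F#5 A5 A6 E6 Gb5 D4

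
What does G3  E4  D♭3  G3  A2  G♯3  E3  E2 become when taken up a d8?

G3 gives Gb4
E4 gives Eb5
Db3 gives Dbb4
G3 gives Gb4
A2 gives Ab3
G#3 gives G4
E3 gives Eb4
E2 gives Eb3

Gb4 Eb5 Dbb4 Gb4 Ab3 G4 Eb4 Eb3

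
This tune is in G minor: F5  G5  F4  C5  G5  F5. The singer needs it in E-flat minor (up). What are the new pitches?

G minor to E-flat minor up is a minor sixth, so every note moves up by that interval.
F5 becomes Db6
G5 becomes Eb6
F4 becomes Db5
C5 becomes Ab5
G5 becomes Eb6
F5 becomes Db6

Db6 Eb6 Db5 Ab5 Eb6 Db6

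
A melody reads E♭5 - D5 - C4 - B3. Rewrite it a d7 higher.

Dbb6 Cb6 Bbb4 Ab4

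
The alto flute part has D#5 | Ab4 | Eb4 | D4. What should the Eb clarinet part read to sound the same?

F##4 C4 G3 F#3

First find concert pitch: the alto flute sounds a perfect fourth below written, so D#5 Ab4 Eb4 D4 sounds A#4 Eb4 Bb3 A3.
Then write for Eb clarinet: it sounds a minor third above written, so the part must be a minor third below concert.
A#4 → F##4
Eb4 → C4
Bb3 → G3
A3 → F#3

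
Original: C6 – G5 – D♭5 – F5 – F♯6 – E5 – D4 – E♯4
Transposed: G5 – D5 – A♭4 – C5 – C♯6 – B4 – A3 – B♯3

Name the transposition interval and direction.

down a perfect fourth

Take the first pair: C6 → G5. C to G spans 4 letter names, so the interval is some kind of fourth.
G5 to C6 is 5 semitones, which makes it a perfect fourth; the second version is lower, so the direction is down.
Checking another pair — E#4 → B#3 — gives the same interval.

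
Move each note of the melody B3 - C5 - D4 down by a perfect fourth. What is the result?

A perfect fourth down from B3 gives F#3.
C5: a fourth down reaches G, and 5 semitones makes it G4.
D4 down a perfect fourth is A3.

F#3 G4 A3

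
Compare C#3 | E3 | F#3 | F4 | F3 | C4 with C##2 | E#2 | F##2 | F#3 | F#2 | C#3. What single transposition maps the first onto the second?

From C#3 to C##2 is 8 letter names — an octave of some quality.
C##2 to C#3 is 11 semitones, which makes it a diminished octave; the second version is lower, so the direction is down.
Checking another pair — C4 → C#3 — gives the same interval.

down a diminished octave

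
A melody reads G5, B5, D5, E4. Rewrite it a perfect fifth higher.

D6 F#6 A5 B4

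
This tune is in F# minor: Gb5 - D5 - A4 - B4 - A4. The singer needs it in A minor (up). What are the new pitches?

Bbb5 F5 C5 D5 C5

F# minor to A minor up is a minor third, so every note moves up by that interval.
Gb5 gives Bbb5
D5 gives F5
A4 gives C5
B4 gives D5
A4 gives C5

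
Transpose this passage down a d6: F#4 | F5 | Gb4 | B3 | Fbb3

F#4 down a diminished sixth is A##3.
F5 down a diminished sixth is A#4.
Gb4 down a diminished sixth is B3.
B3 down a diminished sixth is D##3.
Fbb3: a sixth down reaches A, and 7 semitones makes it Ab2.

A##3 A#4 B3 D##3 Ab2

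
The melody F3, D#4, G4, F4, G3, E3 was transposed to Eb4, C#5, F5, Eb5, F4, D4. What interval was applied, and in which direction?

up a minor seventh

From F3 to Eb4 is 7 letter names — a seventh of some quality.
F3 to Eb4 is 10 semitones, which makes it a minor seventh; the second version is higher, so the direction is up.
Checking another pair — E3 → D4 — gives the same interval.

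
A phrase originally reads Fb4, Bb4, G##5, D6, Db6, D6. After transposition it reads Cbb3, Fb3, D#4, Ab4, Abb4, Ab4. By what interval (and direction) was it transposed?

down an augmented eleventh

Take the first pair: Fb4 → Cbb3. F to C spans 11 letter names, so the interval is some kind of eleventh.
Cbb3 to Fb4 is 18 semitones, which makes it an augmented eleventh; the second version is lower, so the direction is down.
Checking another pair — D6 → Ab4 — gives the same interval.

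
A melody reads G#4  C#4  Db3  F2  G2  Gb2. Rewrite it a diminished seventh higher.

F5 Bb4 Cbb4 Ebb3 Fb3 Fbb3

G#4: a seventh up reaches F, and 9 semitones makes it F5.
A diminished seventh up from C#4 gives Bb4.
A diminished seventh up from Db3 gives Cbb4.
F2: a seventh up reaches E, and 9 semitones makes it Ebb3.
G2 up a diminished seventh is Fb3.
A diminished seventh up from Gb2 gives Fbb3.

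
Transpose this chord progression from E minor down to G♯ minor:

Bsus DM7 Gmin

E minor down to G♯ minor is a minor sixth; each chord root moves by that interval while the quality stays the same.
Bsus: root B down a minor sixth → D#, giving D#sus.
DM7: root D down a minor sixth → F#, giving F#M7.
Gmin: root G down a minor sixth → B, giving Bmin.

D#sus F#M7 Bmin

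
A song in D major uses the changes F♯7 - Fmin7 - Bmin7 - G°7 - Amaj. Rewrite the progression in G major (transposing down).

B7 Bbmin7 Emin7 C°7 Dmaj

D major down to G major is a perfect fifth; each chord root moves by that interval while the quality stays the same.
F♯7: root F♯ down a perfect fifth → B, giving B7.
Fmin7: root F down a perfect fifth → Bb, giving Bbmin7.
Bmin7: root B down a perfect fifth → E, giving Emin7.
G°7: root G down a perfect fifth → C, giving C°7.
Amaj: root A down a perfect fifth → D, giving Dmaj.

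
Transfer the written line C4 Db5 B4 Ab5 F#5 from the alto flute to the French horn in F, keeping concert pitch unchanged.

First find concert pitch: the alto flute sounds a perfect fourth below written, so C4 Db5 B4 Ab5 F#5 sounds G3 Ab4 F#4 Eb5 C#5.
Then write for French horn in F: it sounds a perfect fifth below written, so the part must be a perfect fifth above concert.
G3 → D4
Ab4 → Eb5
F#4 → C#5
Eb5 → Bb5
C#5 → G#5

D4 Eb5 C#5 Bb5 G#5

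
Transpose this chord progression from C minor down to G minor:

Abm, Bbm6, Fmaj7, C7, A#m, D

Ebm Fm6 Cmaj7 G7 E#m A

C minor down to G minor is a perfect fourth; each chord root moves by that interval while the quality stays the same.
Abm: root Ab down a perfect fourth → Eb, giving Ebm.
Bbm6: root Bb down a perfect fourth → F, giving Fm6.
Fmaj7: root F down a perfect fourth → C, giving Cmaj7.
C7: root C down a perfect fourth → G, giving G7.
A#m: root A# down a perfect fourth → E#, giving E#m.
D: root D down a perfect fourth → A, giving A.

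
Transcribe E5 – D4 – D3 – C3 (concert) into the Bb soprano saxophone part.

F#5 E4 E3 D3

The Bb soprano saxophone sounds a major second below written, so the written part must be a major second above concert — transpose each note up.
E5 becomes F#5
D4 becomes E4
D3 becomes E3
C3 becomes D3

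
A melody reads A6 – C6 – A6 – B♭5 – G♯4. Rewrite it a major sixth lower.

C6 Eb5 C6 Db5 B3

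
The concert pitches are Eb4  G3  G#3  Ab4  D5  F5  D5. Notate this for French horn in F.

Bb4 D4 D#4 Eb5 A5 C6 A5

Written C4 sounds as F3 on the French horn in F, so concert pitches are written a perfect fifth up.
Eb4 → Bb4
G3 → D4
G#3 → D#4
Ab4 → Eb5
D5 → A5
F5 → C6
D5 → A5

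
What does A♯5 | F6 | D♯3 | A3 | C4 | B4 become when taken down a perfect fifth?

D#5 Bb5 G#2 D3 F3 E4

A#5 → D#5
F6 → Bb5
D#3 → G#2
A3 → D3
C4 → F3
B4 → E4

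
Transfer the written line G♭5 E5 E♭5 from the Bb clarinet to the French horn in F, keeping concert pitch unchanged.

Cb6 A5 Ab5

First find concert pitch: the Bb clarinet sounds a major second below written, so G♭5 E5 E♭5 sounds Fb5 D5 Db5.
Then write for French horn in F: it sounds a perfect fifth below written, so the part must be a perfect fifth above concert.
Fb5 → Cb6
D5 → A5
Db5 → Ab5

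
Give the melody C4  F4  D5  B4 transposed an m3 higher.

A minor third up from C4 gives Eb4.
F4: a third up reaches A, and 3 semitones makes it Ab4.
A minor third up from D5 gives F5.
B4: a third up reaches D, and 3 semitones makes it D5.

Eb4 Ab4 F5 D5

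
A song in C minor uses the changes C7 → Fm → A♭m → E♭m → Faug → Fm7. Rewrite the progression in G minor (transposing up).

G7 Cm Ebm Bbm Caug Cm7

C minor up to G minor is a perfect fifth; each chord root moves by that interval while the quality stays the same.
C7: root C up a perfect fifth → G, giving G7.
Fm: root F up a perfect fifth → C, giving Cm.
A♭m: root A♭ up a perfect fifth → Eb, giving Ebm.
E♭m: root E♭ up a perfect fifth → Bb, giving Bbm.
Faug: root F up a perfect fifth → C, giving Caug.
Fm7: root F up a perfect fifth → C, giving Cm7.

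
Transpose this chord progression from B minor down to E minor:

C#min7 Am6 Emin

F#min7 Dm6 Amin

B minor down to E minor is a perfect fifth; each chord root moves by that interval while the quality stays the same.
C#min7: root C# down a perfect fifth → F#, giving F#min7.
Am6: root A down a perfect fifth → D, giving Dm6.
Emin: root E down a perfect fifth → A, giving Amin.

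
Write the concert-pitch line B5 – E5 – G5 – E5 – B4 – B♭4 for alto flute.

Written C4 sounds as G3 on the alto flute, so concert pitches are written a perfect fourth up.
B5 to E6
E5 to A5
G5 to C6
E5 to A5
B4 to E5
Bb4 to Eb5

E6 A5 C6 A5 E5 Eb5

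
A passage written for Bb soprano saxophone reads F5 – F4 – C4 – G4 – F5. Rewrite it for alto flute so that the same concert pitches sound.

Ab5 Ab4 Eb4 Bb4 Ab5

First find concert pitch: the Bb soprano saxophone sounds a major second below written, so F5 F4 C4 G4 F5 sounds Eb5 Eb4 Bb3 F4 Eb5.
Then write for alto flute: it sounds a perfect fourth below written, so the part must be a perfect fourth above concert.
Eb5 → Ab5
Eb4 → Ab4
Bb3 → Eb4
F4 → Bb4
Eb5 → Ab5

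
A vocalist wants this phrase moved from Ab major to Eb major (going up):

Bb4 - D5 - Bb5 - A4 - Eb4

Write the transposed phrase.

Ab major to Eb major up is a perfect fifth, so every note moves up by that interval.
Bb4 -> F5
D5 -> A5
Bb5 -> F6
A4 -> E5
Eb4 -> Bb4

F5 A5 F6 E5 Bb4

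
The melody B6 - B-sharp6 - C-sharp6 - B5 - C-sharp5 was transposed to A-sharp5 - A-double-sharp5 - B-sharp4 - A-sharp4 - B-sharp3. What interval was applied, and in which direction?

Take the first pair: B6 → A#5. B to A spans 9 letter names, so the interval is some kind of ninth.
A#5 to B6 is 13 semitones, which makes it a minor ninth; the second version is lower, so the direction is down.
Checking another pair — C#5 → B#3 — gives the same interval.

down a minor ninth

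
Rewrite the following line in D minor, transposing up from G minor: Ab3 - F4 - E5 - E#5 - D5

From G up to D is a perfect fifth; apply that to each pitch.
Ab3 → Eb4
F4 → C5
E5 → B5
E#5 → B#5
D5 → A5

Eb4 C5 B5 B#5 A5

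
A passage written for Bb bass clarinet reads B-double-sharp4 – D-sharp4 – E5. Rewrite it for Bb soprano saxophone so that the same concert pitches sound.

B##3 D#3 E4

First find concert pitch: the Bb bass clarinet sounds a major ninth below written, so B-double-sharp4 D-sharp4 E5 sounds A##3 C#3 D4.
Then write for Bb soprano saxophone: it sounds a major second below written, so the part must be a major second above concert.
A##3 → B##3
C#3 → D#3
D4 → E4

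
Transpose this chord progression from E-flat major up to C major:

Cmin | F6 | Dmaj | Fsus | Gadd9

E-flat major up to C major is a major sixth; each chord root moves by that interval while the quality stays the same.
Cmin: root C up a major sixth → A, giving Amin.
F6: root F up a major sixth → D, giving D6.
Dmaj: root D up a major sixth → B, giving Bmaj.
Fsus: root F up a major sixth → D, giving Dsus.
Gadd9: root G up a major sixth → E, giving Eadd9.

Amin D6 Bmaj Dsus Eadd9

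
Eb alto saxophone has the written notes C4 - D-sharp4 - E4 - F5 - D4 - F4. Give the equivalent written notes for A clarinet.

Gb3 A3 Bb3 Cb5 Ab3 Cb4

First find concert pitch: the Eb alto saxophone sounds a major sixth below written, so C4 D-sharp4 E4 F5 D4 F4 sounds Eb3 F#3 G3 Ab4 F3 Ab3.
Then write for A clarinet: it sounds a minor third below written, so the part must be a minor third above concert.
Eb3 → Gb3
F#3 → A3
G3 → Bb3
Ab4 → Cb5
F3 → Ab3
Ab3 → Cb4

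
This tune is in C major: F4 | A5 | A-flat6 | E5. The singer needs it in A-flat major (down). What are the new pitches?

From C down to A-flat is a major third; apply that to each pitch.
F4 gives Db4
A5 gives F5
Ab6 gives Fb6
E5 gives C5

Db4 F5 Fb6 C5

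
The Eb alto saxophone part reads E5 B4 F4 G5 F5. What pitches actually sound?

G4 D4 Ab3 Bb4 Ab4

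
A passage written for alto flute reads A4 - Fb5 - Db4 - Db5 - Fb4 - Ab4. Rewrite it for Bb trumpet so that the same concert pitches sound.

F#4 Db5 Bb3 Bb4 Db4 F4

First find concert pitch: the alto flute sounds a perfect fourth below written, so A4 Fb5 Db4 Db5 Fb4 Ab4 sounds E4 Cb5 Ab3 Ab4 Cb4 Eb4.
Then write for Bb trumpet: it sounds a major second below written, so the part must be a major second above concert.
E4 → F#4
Cb5 → Db5
Ab3 → Bb3
Ab4 → Bb4
Cb4 → Db4
Eb4 → F4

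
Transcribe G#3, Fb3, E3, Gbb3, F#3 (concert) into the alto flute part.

C#4 Bbb3 A3 Cbb4 B3

The alto flute sounds a perfect fourth below written, so the written part must be a perfect fourth above concert — transpose each note up.
G#3 becomes C#4
Fb3 becomes Bbb3
E3 becomes A3
Gbb3 becomes Cbb4
F#3 becomes B3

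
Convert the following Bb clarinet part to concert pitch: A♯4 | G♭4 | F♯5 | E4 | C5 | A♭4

G#4 Fb4 E5 D4 Bb4 Gb4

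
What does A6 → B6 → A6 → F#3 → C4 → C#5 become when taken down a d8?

A#5 B#5 A#5 F##2 C#3 C##4

A diminished octave down from A6 gives A#5.
B6 down a diminished octave is B#5.
A diminished octave down from A6 gives A#5.
F#3 down a diminished octave is F##2.
A diminished octave down from C4 gives C#3.
A diminished octave down from C#5 gives C##4.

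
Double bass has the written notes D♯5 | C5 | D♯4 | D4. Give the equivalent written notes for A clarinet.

F#4 Eb4 F#3 F3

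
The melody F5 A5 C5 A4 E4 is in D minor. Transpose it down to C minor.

Eb5 G5 Bb4 G4 D4

D minor to C minor down is a major second, so every note moves down by that interval.
F5 to Eb5
A5 to G5
C5 to Bb4
A4 to G4
E4 to D4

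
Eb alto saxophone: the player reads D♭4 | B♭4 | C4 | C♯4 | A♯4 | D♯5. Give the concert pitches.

Written C4 on the Eb alto saxophone sounds as Eb3, a major sixth lower; apply that shift to every note.
Db4 → Fb3
Bb4 → Db4
C4 → Eb3
C#4 → E3
A#4 → C#4
D#5 → F#4

Fb3 Db4 Eb3 E3 C#4 F#4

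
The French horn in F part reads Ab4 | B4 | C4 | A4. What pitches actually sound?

Db4 E4 F3 D4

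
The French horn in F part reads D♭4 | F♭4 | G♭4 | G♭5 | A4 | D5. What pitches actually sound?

The French horn in F sounds a perfect fifth below written, so transpose each written note down a perfect fifth.
Db4 becomes Gb3
Fb4 becomes Bbb3
Gb4 becomes Cb4
Gb5 becomes Cb5
A4 becomes D4
D5 becomes G4

Gb3 Bbb3 Cb4 Cb5 D4 G4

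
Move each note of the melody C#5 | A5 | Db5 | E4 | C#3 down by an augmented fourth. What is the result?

C#5 down an augmented fourth is G4.
An augmented fourth down from A5 gives Eb5.
An augmented fourth down from Db5 gives Abb4.
E4 down an augmented fourth is Bb3.
C#3 down an augmented fourth is G2.

G4 Eb5 Abb4 Bb3 G2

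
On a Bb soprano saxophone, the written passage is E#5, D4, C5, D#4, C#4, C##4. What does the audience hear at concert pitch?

The Bb soprano saxophone sounds a major second below written, so transpose each written note down a major second.
E#5 to D#5
D4 to C4
C5 to Bb4
D#4 to C#4
C#4 to B3
C##4 to B#3

D#5 C4 Bb4 C#4 B3 B#3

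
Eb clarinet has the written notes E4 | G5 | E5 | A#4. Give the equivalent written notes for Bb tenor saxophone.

A5 C7 A6 D#6

First find concert pitch: the Eb clarinet sounds a minor third above written, so E4 G5 E5 A#4 sounds G4 Bb5 G5 C#5.
Then write for Bb tenor saxophone: it sounds a major ninth below written, so the part must be a major ninth above concert.
G4 → A5
Bb5 → C7
G5 → A6
C#5 → D#6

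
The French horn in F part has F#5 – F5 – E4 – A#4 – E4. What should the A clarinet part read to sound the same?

First find concert pitch: the French horn in F sounds a perfect fifth below written, so F#5 F5 E4 A#4 E4 sounds B4 Bb4 A3 D#4 A3.
Then write for A clarinet: it sounds a minor third below written, so the part must be a minor third above concert.
B4 → D5
Bb4 → Db5
A3 → C4
D#4 → F#4
A3 → C4

D5 Db5 C4 F#4 C4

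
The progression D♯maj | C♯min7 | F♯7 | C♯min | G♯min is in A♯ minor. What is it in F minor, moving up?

Bbmaj Abmin7 Db7 Abmin Ebmin

A♯ minor up to F minor is a diminished sixth; each chord root moves by that interval while the quality stays the same.
D♯maj: root D♯ up a diminished sixth → Bb, giving Bbmaj.
C♯min7: root C♯ up a diminished sixth → Ab, giving Abmin7.
F♯7: root F♯ up a diminished sixth → Db, giving Db7.
C♯min: root C♯ up a diminished sixth → Ab, giving Abmin.
G♯min: root G♯ up a diminished sixth → Eb, giving Ebmin.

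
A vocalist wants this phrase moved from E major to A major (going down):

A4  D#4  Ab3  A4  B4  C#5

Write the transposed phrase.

D4 G#3 Db3 D4 E4 F#4

E major to A major down is a perfect fifth, so every note moves down by that interval.
A4 → D4
D#4 → G#3
Ab3 → Db3
A4 → D4
B4 → E4
C#5 → F#4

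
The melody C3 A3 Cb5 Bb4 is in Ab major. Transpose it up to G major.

B3 G#4 Bb5 A5

Ab major to G major up is a major seventh, so every note moves up by that interval.
C3 -> B3
A3 -> G#4
Cb5 -> Bb5
Bb4 -> A5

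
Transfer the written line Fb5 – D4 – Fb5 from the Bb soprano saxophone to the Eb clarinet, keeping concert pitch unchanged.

Cb5 A3 Cb5

First find concert pitch: the Bb soprano saxophone sounds a major second below written, so Fb5 D4 Fb5 sounds Ebb5 C4 Ebb5.
Then write for Eb clarinet: it sounds a minor third above written, so the part must be a minor third below concert.
Ebb5 → Cb5
C4 → A3
Ebb5 → Cb5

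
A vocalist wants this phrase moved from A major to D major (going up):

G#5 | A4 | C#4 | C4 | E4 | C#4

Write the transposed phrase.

C#6 D5 F#4 F4 A4 F#4

From A up to D is a perfect fourth; apply that to each pitch.
G#5 -> C#6
A4 -> D5
C#4 -> F#4
C4 -> F4
E4 -> A4
C#4 -> F#4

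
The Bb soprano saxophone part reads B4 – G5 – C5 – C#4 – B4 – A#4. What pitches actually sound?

Written C4 on the Bb soprano saxophone sounds as Bb3, a major second lower; apply that shift to every note.
B4 gives A4
G5 gives F5
C5 gives Bb4
C#4 gives B3
B4 gives A4
A#4 gives G#4

A4 F5 Bb4 B3 A4 G#4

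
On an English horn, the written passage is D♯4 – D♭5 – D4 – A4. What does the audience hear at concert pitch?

G#3 Gb4 G3 D4

Written C4 on the English horn sounds as F3, a perfect fifth lower; apply that shift to every note.
D#4 gives G#3
Db5 gives Gb4
D4 gives G3
A4 gives D4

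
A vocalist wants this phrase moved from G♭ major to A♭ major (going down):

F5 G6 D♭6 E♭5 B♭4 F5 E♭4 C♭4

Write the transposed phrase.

G♭ major to A♭ major down is a minor seventh, so every note moves down by that interval.
F5 becomes G4
G6 becomes A5
Db6 becomes Eb5
Eb5 becomes F4
Bb4 becomes C4
F5 becomes G4
Eb4 becomes F3
Cb4 becomes Db3

G4 A5 Eb5 F4 C4 G4 F3 Db3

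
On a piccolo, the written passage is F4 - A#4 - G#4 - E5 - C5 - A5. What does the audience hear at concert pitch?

F5 A#5 G#5 E6 C6 A6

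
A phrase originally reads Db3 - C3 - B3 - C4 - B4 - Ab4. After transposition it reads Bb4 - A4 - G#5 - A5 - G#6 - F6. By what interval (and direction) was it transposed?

Take the first pair: Db3 → Bb4. D to B spans 13 letter names, so the interval is some kind of thirteenth.
Db3 to Bb4 is 21 semitones, which makes it a major thirteenth; the second version is higher, so the direction is up.
Checking another pair — Ab4 → F6 — gives the same interval.

up a major thirteenth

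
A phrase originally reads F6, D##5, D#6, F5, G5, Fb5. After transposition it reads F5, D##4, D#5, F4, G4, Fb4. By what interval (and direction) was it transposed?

down a perfect octave

From F6 to F5 is 8 letter names — an octave of some quality.
F5 to F6 is 12 semitones, which makes it a perfect octave; the second version is lower, so the direction is down.
Checking another pair — Fb5 → Fb4 — gives the same interval.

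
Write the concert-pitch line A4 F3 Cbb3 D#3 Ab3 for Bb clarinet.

Written C4 sounds as Bb3 on the Bb clarinet, so concert pitches are written a major second up.
A4 gives B4
F3 gives G3
Cbb3 gives Dbb3
D#3 gives E#3
Ab3 gives Bb3

B4 G3 Dbb3 E#3 Bb3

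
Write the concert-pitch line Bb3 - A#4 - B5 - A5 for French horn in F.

Written C4 sounds as F3 on the French horn in F, so concert pitches are written a perfect fifth up.
Bb3 -> F4
A#4 -> E#5
B5 -> F#6
A5 -> E6

F4 E#5 F#6 E6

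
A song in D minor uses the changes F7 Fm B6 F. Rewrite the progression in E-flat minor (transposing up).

D minor up to E-flat minor is a minor second; each chord root moves by that interval while the quality stays the same.
F7: root F up a minor second → Gb, giving Gb7.
Fm: root F up a minor second → Gb, giving Gbm.
B6: root B up a minor second → C, giving C6.
F: root F up a minor second → Gb, giving Gb.

Gb7 Gbm C6 Gb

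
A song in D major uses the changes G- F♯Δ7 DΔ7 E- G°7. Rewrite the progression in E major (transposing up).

D major up to E major is a major second; each chord root moves by that interval while the quality stays the same.
G-: root G up a major second → A, giving A-.
F♯Δ7: root F♯ up a major second → G#, giving G#Δ7.
DΔ7: root D up a major second → E, giving EΔ7.
E-: root E up a major second → F#, giving F#-.
G°7: root G up a major second → A, giving A°7.

A- G#Δ7 EΔ7 F#- A°7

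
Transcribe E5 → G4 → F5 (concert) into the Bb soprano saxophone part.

F#5 A4 G5

Written C4 sounds as Bb3 on the Bb soprano saxophone, so concert pitches are written a major second up.
E5 becomes F#5
G4 becomes A4
F5 becomes G5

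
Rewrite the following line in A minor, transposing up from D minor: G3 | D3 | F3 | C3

D4 A3 C4 G3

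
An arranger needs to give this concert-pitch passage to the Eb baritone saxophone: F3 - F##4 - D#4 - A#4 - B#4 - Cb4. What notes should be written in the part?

D5 D##6 B#5 F##6 G##6 Ab5

The Eb baritone saxophone sounds a major thirteenth below written, so the written part must be a major thirteenth above concert — transpose each note up.
F3 gives D5
F##4 gives D##6
D#4 gives B#5
A#4 gives F##6
B#4 gives G##6
Cb4 gives Ab5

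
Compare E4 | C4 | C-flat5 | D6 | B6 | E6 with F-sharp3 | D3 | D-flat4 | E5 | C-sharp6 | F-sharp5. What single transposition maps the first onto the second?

From E4 to F#3 is 7 letter names — a seventh of some quality.
F#3 to E4 is 10 semitones, which makes it a minor seventh; the second version is lower, so the direction is down.
Checking another pair — E6 → F#5 — gives the same interval.

down a minor seventh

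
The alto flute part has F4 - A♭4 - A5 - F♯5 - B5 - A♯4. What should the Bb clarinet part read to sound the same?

First find concert pitch: the alto flute sounds a perfect fourth below written, so F4 A♭4 A5 F♯5 B5 A♯4 sounds C4 Eb4 E5 C#5 F#5 E#4.
Then write for Bb clarinet: it sounds a major second below written, so the part must be a major second above concert.
C4 → D4
Eb4 → F4
E5 → F#5
C#5 → D#5
F#5 → G#5
E#4 → F##4

D4 F4 F#5 D#5 G#5 F##4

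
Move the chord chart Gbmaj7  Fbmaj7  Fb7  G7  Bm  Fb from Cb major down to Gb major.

Cb major down to Gb major is a perfect fourth; each chord root moves by that interval while the quality stays the same.
Gbmaj7: root Gb down a perfect fourth → Db, giving Dbmaj7.
Fbmaj7: root Fb down a perfect fourth → Cb, giving Cbmaj7.
Fb7: root Fb down a perfect fourth → Cb, giving Cb7.
G7: root G down a perfect fourth → D, giving D7.
Bm: root B down a perfect fourth → F#, giving F#m.
Fb: root Fb down a perfect fourth → Cb, giving Cb.

Dbmaj7 Cbmaj7 Cb7 D7 F#m Cb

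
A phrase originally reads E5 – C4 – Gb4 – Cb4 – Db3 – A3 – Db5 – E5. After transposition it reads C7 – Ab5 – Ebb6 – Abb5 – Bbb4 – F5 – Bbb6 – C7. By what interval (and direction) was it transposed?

up a minor thirteenth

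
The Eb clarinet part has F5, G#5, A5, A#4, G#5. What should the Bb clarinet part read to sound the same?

Bb5 C#6 D6 D#5 C#6

First find concert pitch: the Eb clarinet sounds a minor third above written, so F5 G#5 A5 A#4 G#5 sounds Ab5 B5 C6 C#5 B5.
Then write for Bb clarinet: it sounds a major second below written, so the part must be a major second above concert.
Ab5 → Bb5
B5 → C#6
C6 → D6
C#5 → D#5
B5 → C#6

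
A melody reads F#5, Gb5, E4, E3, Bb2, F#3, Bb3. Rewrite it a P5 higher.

C#6 Db6 B4 B3 F3 C#4 F4

F#5 up a perfect fifth is C#6.
Gb5: a fifth up reaches D, and 7 semitones makes it Db6.
E4: a fifth up reaches B, and 7 semitones makes it B4.
E3: a fifth up reaches B, and 7 semitones makes it B3.
Bb2: a fifth up reaches F, and 7 semitones makes it F3.
F#3: a fifth up reaches C, and 7 semitones makes it C#4.
Bb3 up a perfect fifth is F4.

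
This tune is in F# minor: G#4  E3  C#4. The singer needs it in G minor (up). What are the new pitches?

F# minor to G minor up is a minor second, so every note moves up by that interval.
G#4 becomes A4
E3 becomes F3
C#4 becomes D4

A4 F3 D4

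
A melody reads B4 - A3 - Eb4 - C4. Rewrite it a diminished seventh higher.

Ab5 Gb4 Dbb5 Bbb4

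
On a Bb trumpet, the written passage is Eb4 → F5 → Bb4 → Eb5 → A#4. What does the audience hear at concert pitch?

Db4 Eb5 Ab4 Db5 G#4

Written C4 on the Bb trumpet sounds as Bb3, a major second lower; apply that shift to every note.
Eb4 gives Db4
F5 gives Eb5
Bb4 gives Ab4
Eb5 gives Db5
A#4 gives G#4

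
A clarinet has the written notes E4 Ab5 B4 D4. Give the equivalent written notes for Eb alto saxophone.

First find concert pitch: the A clarinet sounds a minor third below written, so E4 Ab5 B4 D4 sounds C#4 F5 G#4 B3.
Then write for Eb alto saxophone: it sounds a major sixth below written, so the part must be a major sixth above concert.
C#4 → A#4
F5 → D6
G#4 → E#5
B3 → G#4

A#4 D6 E#5 G#4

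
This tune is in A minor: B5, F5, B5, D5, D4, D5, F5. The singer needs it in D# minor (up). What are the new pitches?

From A up to D# is an augmented fourth; apply that to each pitch.
B5 -> E#6
F5 -> B5
B5 -> E#6
D5 -> G#5
D4 -> G#4
D5 -> G#5
F5 -> B5

E#6 B5 E#6 G#5 G#4 G#5 B5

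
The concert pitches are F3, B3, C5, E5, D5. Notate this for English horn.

Written C4 sounds as F3 on the English horn, so concert pitches are written a perfect fifth up.
F3 becomes C4
B3 becomes F#4
C5 becomes G5
E5 becomes B5
D5 becomes A5

C4 F#4 G5 B5 A5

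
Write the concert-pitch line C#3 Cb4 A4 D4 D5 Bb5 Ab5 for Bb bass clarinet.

D#4 Db5 B5 E5 E6 C7 Bb6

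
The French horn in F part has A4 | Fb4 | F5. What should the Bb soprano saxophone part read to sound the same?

E4 Cb4 C5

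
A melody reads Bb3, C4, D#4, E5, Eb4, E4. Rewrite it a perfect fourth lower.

Bb3 -> F3
C4 -> G3
D#4 -> A#3
E5 -> B4
Eb4 -> Bb3
E4 -> B3

F3 G3 A#3 B4 Bb3 B3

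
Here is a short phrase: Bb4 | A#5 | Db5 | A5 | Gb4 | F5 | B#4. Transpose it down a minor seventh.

C4 B#4 Eb4 B4 Ab3 G4 C##4

Bb4 -> C4
A#5 -> B#4
Db5 -> Eb4
A5 -> B4
Gb4 -> Ab3
F5 -> G4
B#4 -> C##4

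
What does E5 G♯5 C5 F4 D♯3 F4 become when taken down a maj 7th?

F4 A4 Db4 Gb3 E2 Gb3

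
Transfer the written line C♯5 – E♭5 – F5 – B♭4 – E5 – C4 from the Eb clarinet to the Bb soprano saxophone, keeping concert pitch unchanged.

F#5 Ab5 Bb5 Eb5 A5 F4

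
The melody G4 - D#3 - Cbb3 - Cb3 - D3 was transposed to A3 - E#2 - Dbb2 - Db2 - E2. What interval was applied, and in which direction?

down a minor seventh

From G4 to A3 is 7 letter names — a seventh of some quality.
A3 to G4 is 10 semitones, which makes it a minor seventh; the second version is lower, so the direction is down.
Checking another pair — D3 → E2 — gives the same interval.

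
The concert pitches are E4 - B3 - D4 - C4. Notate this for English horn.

The English horn sounds a perfect fifth below written, so the written part must be a perfect fifth above concert — transpose each note up.
E4 gives B4
B3 gives F#4
D4 gives A4
C4 gives G4

B4 F#4 A4 G4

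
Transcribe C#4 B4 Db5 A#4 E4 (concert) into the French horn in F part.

G#4 F#5 Ab5 E#5 B4

The French horn in F sounds a perfect fifth below written, so the written part must be a perfect fifth above concert — transpose each note up.
C#4 to G#4
B4 to F#5
Db5 to Ab5
A#4 to E#5
E4 to B4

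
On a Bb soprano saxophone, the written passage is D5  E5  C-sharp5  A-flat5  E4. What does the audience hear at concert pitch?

C5 D5 B4 Gb5 D4

Written C4 on the Bb soprano saxophone sounds as Bb3, a major second lower; apply that shift to every note.
D5 gives C5
E5 gives D5
C#5 gives B4
Ab5 gives Gb5
E4 gives D4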